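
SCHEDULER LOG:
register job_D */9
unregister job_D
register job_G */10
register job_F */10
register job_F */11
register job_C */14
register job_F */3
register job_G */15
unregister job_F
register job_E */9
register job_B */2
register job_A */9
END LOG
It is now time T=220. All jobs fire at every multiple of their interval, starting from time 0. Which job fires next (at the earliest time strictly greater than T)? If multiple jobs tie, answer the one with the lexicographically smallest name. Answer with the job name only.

Answer: job_B

Derivation:
Op 1: register job_D */9 -> active={job_D:*/9}
Op 2: unregister job_D -> active={}
Op 3: register job_G */10 -> active={job_G:*/10}
Op 4: register job_F */10 -> active={job_F:*/10, job_G:*/10}
Op 5: register job_F */11 -> active={job_F:*/11, job_G:*/10}
Op 6: register job_C */14 -> active={job_C:*/14, job_F:*/11, job_G:*/10}
Op 7: register job_F */3 -> active={job_C:*/14, job_F:*/3, job_G:*/10}
Op 8: register job_G */15 -> active={job_C:*/14, job_F:*/3, job_G:*/15}
Op 9: unregister job_F -> active={job_C:*/14, job_G:*/15}
Op 10: register job_E */9 -> active={job_C:*/14, job_E:*/9, job_G:*/15}
Op 11: register job_B */2 -> active={job_B:*/2, job_C:*/14, job_E:*/9, job_G:*/15}
Op 12: register job_A */9 -> active={job_A:*/9, job_B:*/2, job_C:*/14, job_E:*/9, job_G:*/15}
  job_A: interval 9, next fire after T=220 is 225
  job_B: interval 2, next fire after T=220 is 222
  job_C: interval 14, next fire after T=220 is 224
  job_E: interval 9, next fire after T=220 is 225
  job_G: interval 15, next fire after T=220 is 225
Earliest = 222, winner (lex tiebreak) = job_B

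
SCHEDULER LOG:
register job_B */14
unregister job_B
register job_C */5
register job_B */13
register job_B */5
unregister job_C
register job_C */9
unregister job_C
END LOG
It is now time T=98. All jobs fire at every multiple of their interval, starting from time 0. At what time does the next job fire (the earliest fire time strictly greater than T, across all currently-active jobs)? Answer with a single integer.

Answer: 100

Derivation:
Op 1: register job_B */14 -> active={job_B:*/14}
Op 2: unregister job_B -> active={}
Op 3: register job_C */5 -> active={job_C:*/5}
Op 4: register job_B */13 -> active={job_B:*/13, job_C:*/5}
Op 5: register job_B */5 -> active={job_B:*/5, job_C:*/5}
Op 6: unregister job_C -> active={job_B:*/5}
Op 7: register job_C */9 -> active={job_B:*/5, job_C:*/9}
Op 8: unregister job_C -> active={job_B:*/5}
  job_B: interval 5, next fire after T=98 is 100
Earliest fire time = 100 (job job_B)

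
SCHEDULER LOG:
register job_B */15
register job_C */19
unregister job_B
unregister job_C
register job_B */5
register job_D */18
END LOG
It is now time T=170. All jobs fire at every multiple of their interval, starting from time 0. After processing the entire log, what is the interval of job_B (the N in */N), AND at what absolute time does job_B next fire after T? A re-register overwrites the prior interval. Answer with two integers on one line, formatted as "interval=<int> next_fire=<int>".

Answer: interval=5 next_fire=175

Derivation:
Op 1: register job_B */15 -> active={job_B:*/15}
Op 2: register job_C */19 -> active={job_B:*/15, job_C:*/19}
Op 3: unregister job_B -> active={job_C:*/19}
Op 4: unregister job_C -> active={}
Op 5: register job_B */5 -> active={job_B:*/5}
Op 6: register job_D */18 -> active={job_B:*/5, job_D:*/18}
Final interval of job_B = 5
Next fire of job_B after T=170: (170//5+1)*5 = 175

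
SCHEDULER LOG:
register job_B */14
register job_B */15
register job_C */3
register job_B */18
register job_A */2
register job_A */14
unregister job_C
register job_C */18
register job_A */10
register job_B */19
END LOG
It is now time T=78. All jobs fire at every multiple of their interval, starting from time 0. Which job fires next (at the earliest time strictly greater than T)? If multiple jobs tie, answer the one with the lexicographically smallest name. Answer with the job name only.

Answer: job_A

Derivation:
Op 1: register job_B */14 -> active={job_B:*/14}
Op 2: register job_B */15 -> active={job_B:*/15}
Op 3: register job_C */3 -> active={job_B:*/15, job_C:*/3}
Op 4: register job_B */18 -> active={job_B:*/18, job_C:*/3}
Op 5: register job_A */2 -> active={job_A:*/2, job_B:*/18, job_C:*/3}
Op 6: register job_A */14 -> active={job_A:*/14, job_B:*/18, job_C:*/3}
Op 7: unregister job_C -> active={job_A:*/14, job_B:*/18}
Op 8: register job_C */18 -> active={job_A:*/14, job_B:*/18, job_C:*/18}
Op 9: register job_A */10 -> active={job_A:*/10, job_B:*/18, job_C:*/18}
Op 10: register job_B */19 -> active={job_A:*/10, job_B:*/19, job_C:*/18}
  job_A: interval 10, next fire after T=78 is 80
  job_B: interval 19, next fire after T=78 is 95
  job_C: interval 18, next fire after T=78 is 90
Earliest = 80, winner (lex tiebreak) = job_A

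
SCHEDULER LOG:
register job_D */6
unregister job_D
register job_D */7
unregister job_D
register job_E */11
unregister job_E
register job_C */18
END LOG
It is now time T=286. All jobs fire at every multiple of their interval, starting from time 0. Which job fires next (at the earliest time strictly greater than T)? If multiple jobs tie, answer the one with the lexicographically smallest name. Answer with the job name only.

Op 1: register job_D */6 -> active={job_D:*/6}
Op 2: unregister job_D -> active={}
Op 3: register job_D */7 -> active={job_D:*/7}
Op 4: unregister job_D -> active={}
Op 5: register job_E */11 -> active={job_E:*/11}
Op 6: unregister job_E -> active={}
Op 7: register job_C */18 -> active={job_C:*/18}
  job_C: interval 18, next fire after T=286 is 288
Earliest = 288, winner (lex tiebreak) = job_C

Answer: job_C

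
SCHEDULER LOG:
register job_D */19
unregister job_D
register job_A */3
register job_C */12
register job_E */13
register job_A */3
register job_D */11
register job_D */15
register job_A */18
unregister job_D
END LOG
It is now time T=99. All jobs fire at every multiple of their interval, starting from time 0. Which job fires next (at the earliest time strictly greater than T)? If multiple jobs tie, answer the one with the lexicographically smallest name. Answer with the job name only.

Answer: job_E

Derivation:
Op 1: register job_D */19 -> active={job_D:*/19}
Op 2: unregister job_D -> active={}
Op 3: register job_A */3 -> active={job_A:*/3}
Op 4: register job_C */12 -> active={job_A:*/3, job_C:*/12}
Op 5: register job_E */13 -> active={job_A:*/3, job_C:*/12, job_E:*/13}
Op 6: register job_A */3 -> active={job_A:*/3, job_C:*/12, job_E:*/13}
Op 7: register job_D */11 -> active={job_A:*/3, job_C:*/12, job_D:*/11, job_E:*/13}
Op 8: register job_D */15 -> active={job_A:*/3, job_C:*/12, job_D:*/15, job_E:*/13}
Op 9: register job_A */18 -> active={job_A:*/18, job_C:*/12, job_D:*/15, job_E:*/13}
Op 10: unregister job_D -> active={job_A:*/18, job_C:*/12, job_E:*/13}
  job_A: interval 18, next fire after T=99 is 108
  job_C: interval 12, next fire after T=99 is 108
  job_E: interval 13, next fire after T=99 is 104
Earliest = 104, winner (lex tiebreak) = job_E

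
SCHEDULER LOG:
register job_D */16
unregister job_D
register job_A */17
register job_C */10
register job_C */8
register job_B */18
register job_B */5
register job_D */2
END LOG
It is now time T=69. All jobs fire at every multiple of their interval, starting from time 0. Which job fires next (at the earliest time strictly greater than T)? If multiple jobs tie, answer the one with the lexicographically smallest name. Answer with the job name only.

Answer: job_B

Derivation:
Op 1: register job_D */16 -> active={job_D:*/16}
Op 2: unregister job_D -> active={}
Op 3: register job_A */17 -> active={job_A:*/17}
Op 4: register job_C */10 -> active={job_A:*/17, job_C:*/10}
Op 5: register job_C */8 -> active={job_A:*/17, job_C:*/8}
Op 6: register job_B */18 -> active={job_A:*/17, job_B:*/18, job_C:*/8}
Op 7: register job_B */5 -> active={job_A:*/17, job_B:*/5, job_C:*/8}
Op 8: register job_D */2 -> active={job_A:*/17, job_B:*/5, job_C:*/8, job_D:*/2}
  job_A: interval 17, next fire after T=69 is 85
  job_B: interval 5, next fire after T=69 is 70
  job_C: interval 8, next fire after T=69 is 72
  job_D: interval 2, next fire after T=69 is 70
Earliest = 70, winner (lex tiebreak) = job_B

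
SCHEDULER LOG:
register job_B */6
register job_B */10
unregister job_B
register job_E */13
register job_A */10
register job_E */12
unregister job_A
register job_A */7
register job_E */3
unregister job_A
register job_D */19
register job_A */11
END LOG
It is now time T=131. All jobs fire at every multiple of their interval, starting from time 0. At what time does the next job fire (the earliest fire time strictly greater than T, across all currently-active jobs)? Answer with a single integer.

Op 1: register job_B */6 -> active={job_B:*/6}
Op 2: register job_B */10 -> active={job_B:*/10}
Op 3: unregister job_B -> active={}
Op 4: register job_E */13 -> active={job_E:*/13}
Op 5: register job_A */10 -> active={job_A:*/10, job_E:*/13}
Op 6: register job_E */12 -> active={job_A:*/10, job_E:*/12}
Op 7: unregister job_A -> active={job_E:*/12}
Op 8: register job_A */7 -> active={job_A:*/7, job_E:*/12}
Op 9: register job_E */3 -> active={job_A:*/7, job_E:*/3}
Op 10: unregister job_A -> active={job_E:*/3}
Op 11: register job_D */19 -> active={job_D:*/19, job_E:*/3}
Op 12: register job_A */11 -> active={job_A:*/11, job_D:*/19, job_E:*/3}
  job_A: interval 11, next fire after T=131 is 132
  job_D: interval 19, next fire after T=131 is 133
  job_E: interval 3, next fire after T=131 is 132
Earliest fire time = 132 (job job_A)

Answer: 132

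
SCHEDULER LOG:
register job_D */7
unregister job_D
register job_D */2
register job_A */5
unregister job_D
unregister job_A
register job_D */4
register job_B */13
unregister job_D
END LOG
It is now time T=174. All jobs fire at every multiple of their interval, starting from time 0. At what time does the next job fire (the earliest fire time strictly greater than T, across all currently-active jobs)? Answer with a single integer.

Answer: 182

Derivation:
Op 1: register job_D */7 -> active={job_D:*/7}
Op 2: unregister job_D -> active={}
Op 3: register job_D */2 -> active={job_D:*/2}
Op 4: register job_A */5 -> active={job_A:*/5, job_D:*/2}
Op 5: unregister job_D -> active={job_A:*/5}
Op 6: unregister job_A -> active={}
Op 7: register job_D */4 -> active={job_D:*/4}
Op 8: register job_B */13 -> active={job_B:*/13, job_D:*/4}
Op 9: unregister job_D -> active={job_B:*/13}
  job_B: interval 13, next fire after T=174 is 182
Earliest fire time = 182 (job job_B)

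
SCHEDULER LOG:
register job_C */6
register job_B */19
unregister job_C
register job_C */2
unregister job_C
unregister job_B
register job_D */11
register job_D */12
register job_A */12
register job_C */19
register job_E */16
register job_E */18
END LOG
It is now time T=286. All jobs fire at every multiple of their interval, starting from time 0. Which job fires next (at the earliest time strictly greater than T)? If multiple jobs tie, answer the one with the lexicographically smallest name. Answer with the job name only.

Op 1: register job_C */6 -> active={job_C:*/6}
Op 2: register job_B */19 -> active={job_B:*/19, job_C:*/6}
Op 3: unregister job_C -> active={job_B:*/19}
Op 4: register job_C */2 -> active={job_B:*/19, job_C:*/2}
Op 5: unregister job_C -> active={job_B:*/19}
Op 6: unregister job_B -> active={}
Op 7: register job_D */11 -> active={job_D:*/11}
Op 8: register job_D */12 -> active={job_D:*/12}
Op 9: register job_A */12 -> active={job_A:*/12, job_D:*/12}
Op 10: register job_C */19 -> active={job_A:*/12, job_C:*/19, job_D:*/12}
Op 11: register job_E */16 -> active={job_A:*/12, job_C:*/19, job_D:*/12, job_E:*/16}
Op 12: register job_E */18 -> active={job_A:*/12, job_C:*/19, job_D:*/12, job_E:*/18}
  job_A: interval 12, next fire after T=286 is 288
  job_C: interval 19, next fire after T=286 is 304
  job_D: interval 12, next fire after T=286 is 288
  job_E: interval 18, next fire after T=286 is 288
Earliest = 288, winner (lex tiebreak) = job_A

Answer: job_A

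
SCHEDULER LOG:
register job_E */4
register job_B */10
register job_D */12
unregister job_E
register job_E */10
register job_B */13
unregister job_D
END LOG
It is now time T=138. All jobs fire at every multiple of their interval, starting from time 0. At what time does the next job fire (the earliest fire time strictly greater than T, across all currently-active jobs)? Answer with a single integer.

Answer: 140

Derivation:
Op 1: register job_E */4 -> active={job_E:*/4}
Op 2: register job_B */10 -> active={job_B:*/10, job_E:*/4}
Op 3: register job_D */12 -> active={job_B:*/10, job_D:*/12, job_E:*/4}
Op 4: unregister job_E -> active={job_B:*/10, job_D:*/12}
Op 5: register job_E */10 -> active={job_B:*/10, job_D:*/12, job_E:*/10}
Op 6: register job_B */13 -> active={job_B:*/13, job_D:*/12, job_E:*/10}
Op 7: unregister job_D -> active={job_B:*/13, job_E:*/10}
  job_B: interval 13, next fire after T=138 is 143
  job_E: interval 10, next fire after T=138 is 140
Earliest fire time = 140 (job job_E)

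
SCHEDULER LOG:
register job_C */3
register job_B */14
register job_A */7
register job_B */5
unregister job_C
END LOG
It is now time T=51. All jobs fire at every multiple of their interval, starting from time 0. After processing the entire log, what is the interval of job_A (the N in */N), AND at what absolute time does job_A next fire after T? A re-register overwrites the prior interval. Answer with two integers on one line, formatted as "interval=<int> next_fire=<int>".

Answer: interval=7 next_fire=56

Derivation:
Op 1: register job_C */3 -> active={job_C:*/3}
Op 2: register job_B */14 -> active={job_B:*/14, job_C:*/3}
Op 3: register job_A */7 -> active={job_A:*/7, job_B:*/14, job_C:*/3}
Op 4: register job_B */5 -> active={job_A:*/7, job_B:*/5, job_C:*/3}
Op 5: unregister job_C -> active={job_A:*/7, job_B:*/5}
Final interval of job_A = 7
Next fire of job_A after T=51: (51//7+1)*7 = 56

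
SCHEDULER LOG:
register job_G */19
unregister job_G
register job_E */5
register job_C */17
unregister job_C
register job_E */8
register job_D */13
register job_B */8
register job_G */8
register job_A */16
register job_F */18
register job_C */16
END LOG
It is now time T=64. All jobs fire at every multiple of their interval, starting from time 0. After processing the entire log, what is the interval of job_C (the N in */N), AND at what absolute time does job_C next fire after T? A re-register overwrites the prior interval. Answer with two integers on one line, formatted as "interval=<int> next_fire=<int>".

Op 1: register job_G */19 -> active={job_G:*/19}
Op 2: unregister job_G -> active={}
Op 3: register job_E */5 -> active={job_E:*/5}
Op 4: register job_C */17 -> active={job_C:*/17, job_E:*/5}
Op 5: unregister job_C -> active={job_E:*/5}
Op 6: register job_E */8 -> active={job_E:*/8}
Op 7: register job_D */13 -> active={job_D:*/13, job_E:*/8}
Op 8: register job_B */8 -> active={job_B:*/8, job_D:*/13, job_E:*/8}
Op 9: register job_G */8 -> active={job_B:*/8, job_D:*/13, job_E:*/8, job_G:*/8}
Op 10: register job_A */16 -> active={job_A:*/16, job_B:*/8, job_D:*/13, job_E:*/8, job_G:*/8}
Op 11: register job_F */18 -> active={job_A:*/16, job_B:*/8, job_D:*/13, job_E:*/8, job_F:*/18, job_G:*/8}
Op 12: register job_C */16 -> active={job_A:*/16, job_B:*/8, job_C:*/16, job_D:*/13, job_E:*/8, job_F:*/18, job_G:*/8}
Final interval of job_C = 16
Next fire of job_C after T=64: (64//16+1)*16 = 80

Answer: interval=16 next_fire=80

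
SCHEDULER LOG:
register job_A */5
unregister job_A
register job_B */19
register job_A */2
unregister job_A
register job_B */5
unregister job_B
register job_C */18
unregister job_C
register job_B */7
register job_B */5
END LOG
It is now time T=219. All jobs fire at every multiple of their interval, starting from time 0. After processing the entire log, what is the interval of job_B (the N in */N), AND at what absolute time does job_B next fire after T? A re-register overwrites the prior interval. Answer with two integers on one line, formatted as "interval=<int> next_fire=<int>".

Op 1: register job_A */5 -> active={job_A:*/5}
Op 2: unregister job_A -> active={}
Op 3: register job_B */19 -> active={job_B:*/19}
Op 4: register job_A */2 -> active={job_A:*/2, job_B:*/19}
Op 5: unregister job_A -> active={job_B:*/19}
Op 6: register job_B */5 -> active={job_B:*/5}
Op 7: unregister job_B -> active={}
Op 8: register job_C */18 -> active={job_C:*/18}
Op 9: unregister job_C -> active={}
Op 10: register job_B */7 -> active={job_B:*/7}
Op 11: register job_B */5 -> active={job_B:*/5}
Final interval of job_B = 5
Next fire of job_B after T=219: (219//5+1)*5 = 220

Answer: interval=5 next_fire=220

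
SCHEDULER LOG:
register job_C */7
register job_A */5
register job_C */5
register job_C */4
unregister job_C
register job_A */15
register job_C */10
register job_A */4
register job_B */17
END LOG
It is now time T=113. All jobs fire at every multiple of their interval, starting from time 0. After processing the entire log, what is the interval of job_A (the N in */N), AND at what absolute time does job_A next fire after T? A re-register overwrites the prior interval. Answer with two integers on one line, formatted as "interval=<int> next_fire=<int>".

Answer: interval=4 next_fire=116

Derivation:
Op 1: register job_C */7 -> active={job_C:*/7}
Op 2: register job_A */5 -> active={job_A:*/5, job_C:*/7}
Op 3: register job_C */5 -> active={job_A:*/5, job_C:*/5}
Op 4: register job_C */4 -> active={job_A:*/5, job_C:*/4}
Op 5: unregister job_C -> active={job_A:*/5}
Op 6: register job_A */15 -> active={job_A:*/15}
Op 7: register job_C */10 -> active={job_A:*/15, job_C:*/10}
Op 8: register job_A */4 -> active={job_A:*/4, job_C:*/10}
Op 9: register job_B */17 -> active={job_A:*/4, job_B:*/17, job_C:*/10}
Final interval of job_A = 4
Next fire of job_A after T=113: (113//4+1)*4 = 116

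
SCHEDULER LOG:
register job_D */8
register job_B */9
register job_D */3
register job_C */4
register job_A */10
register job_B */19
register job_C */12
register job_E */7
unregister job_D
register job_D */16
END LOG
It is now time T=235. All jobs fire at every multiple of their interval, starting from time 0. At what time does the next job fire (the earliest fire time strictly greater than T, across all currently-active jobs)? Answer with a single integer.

Op 1: register job_D */8 -> active={job_D:*/8}
Op 2: register job_B */9 -> active={job_B:*/9, job_D:*/8}
Op 3: register job_D */3 -> active={job_B:*/9, job_D:*/3}
Op 4: register job_C */4 -> active={job_B:*/9, job_C:*/4, job_D:*/3}
Op 5: register job_A */10 -> active={job_A:*/10, job_B:*/9, job_C:*/4, job_D:*/3}
Op 6: register job_B */19 -> active={job_A:*/10, job_B:*/19, job_C:*/4, job_D:*/3}
Op 7: register job_C */12 -> active={job_A:*/10, job_B:*/19, job_C:*/12, job_D:*/3}
Op 8: register job_E */7 -> active={job_A:*/10, job_B:*/19, job_C:*/12, job_D:*/3, job_E:*/7}
Op 9: unregister job_D -> active={job_A:*/10, job_B:*/19, job_C:*/12, job_E:*/7}
Op 10: register job_D */16 -> active={job_A:*/10, job_B:*/19, job_C:*/12, job_D:*/16, job_E:*/7}
  job_A: interval 10, next fire after T=235 is 240
  job_B: interval 19, next fire after T=235 is 247
  job_C: interval 12, next fire after T=235 is 240
  job_D: interval 16, next fire after T=235 is 240
  job_E: interval 7, next fire after T=235 is 238
Earliest fire time = 238 (job job_E)

Answer: 238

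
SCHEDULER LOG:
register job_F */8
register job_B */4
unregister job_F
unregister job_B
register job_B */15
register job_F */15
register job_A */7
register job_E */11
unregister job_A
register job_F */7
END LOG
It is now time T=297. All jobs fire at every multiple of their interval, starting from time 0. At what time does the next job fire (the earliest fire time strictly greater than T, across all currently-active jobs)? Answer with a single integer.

Op 1: register job_F */8 -> active={job_F:*/8}
Op 2: register job_B */4 -> active={job_B:*/4, job_F:*/8}
Op 3: unregister job_F -> active={job_B:*/4}
Op 4: unregister job_B -> active={}
Op 5: register job_B */15 -> active={job_B:*/15}
Op 6: register job_F */15 -> active={job_B:*/15, job_F:*/15}
Op 7: register job_A */7 -> active={job_A:*/7, job_B:*/15, job_F:*/15}
Op 8: register job_E */11 -> active={job_A:*/7, job_B:*/15, job_E:*/11, job_F:*/15}
Op 9: unregister job_A -> active={job_B:*/15, job_E:*/11, job_F:*/15}
Op 10: register job_F */7 -> active={job_B:*/15, job_E:*/11, job_F:*/7}
  job_B: interval 15, next fire after T=297 is 300
  job_E: interval 11, next fire after T=297 is 308
  job_F: interval 7, next fire after T=297 is 301
Earliest fire time = 300 (job job_B)

Answer: 300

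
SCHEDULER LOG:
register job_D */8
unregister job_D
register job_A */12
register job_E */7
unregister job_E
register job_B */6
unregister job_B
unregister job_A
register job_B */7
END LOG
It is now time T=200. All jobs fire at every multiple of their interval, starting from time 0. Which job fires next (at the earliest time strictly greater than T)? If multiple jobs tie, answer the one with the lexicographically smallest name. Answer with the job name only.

Answer: job_B

Derivation:
Op 1: register job_D */8 -> active={job_D:*/8}
Op 2: unregister job_D -> active={}
Op 3: register job_A */12 -> active={job_A:*/12}
Op 4: register job_E */7 -> active={job_A:*/12, job_E:*/7}
Op 5: unregister job_E -> active={job_A:*/12}
Op 6: register job_B */6 -> active={job_A:*/12, job_B:*/6}
Op 7: unregister job_B -> active={job_A:*/12}
Op 8: unregister job_A -> active={}
Op 9: register job_B */7 -> active={job_B:*/7}
  job_B: interval 7, next fire after T=200 is 203
Earliest = 203, winner (lex tiebreak) = job_B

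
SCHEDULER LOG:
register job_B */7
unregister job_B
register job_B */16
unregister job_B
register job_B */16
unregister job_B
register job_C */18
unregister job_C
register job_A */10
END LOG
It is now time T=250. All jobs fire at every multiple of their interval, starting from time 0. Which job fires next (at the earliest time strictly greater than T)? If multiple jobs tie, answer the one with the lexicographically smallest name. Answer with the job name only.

Answer: job_A

Derivation:
Op 1: register job_B */7 -> active={job_B:*/7}
Op 2: unregister job_B -> active={}
Op 3: register job_B */16 -> active={job_B:*/16}
Op 4: unregister job_B -> active={}
Op 5: register job_B */16 -> active={job_B:*/16}
Op 6: unregister job_B -> active={}
Op 7: register job_C */18 -> active={job_C:*/18}
Op 8: unregister job_C -> active={}
Op 9: register job_A */10 -> active={job_A:*/10}
  job_A: interval 10, next fire after T=250 is 260
Earliest = 260, winner (lex tiebreak) = job_A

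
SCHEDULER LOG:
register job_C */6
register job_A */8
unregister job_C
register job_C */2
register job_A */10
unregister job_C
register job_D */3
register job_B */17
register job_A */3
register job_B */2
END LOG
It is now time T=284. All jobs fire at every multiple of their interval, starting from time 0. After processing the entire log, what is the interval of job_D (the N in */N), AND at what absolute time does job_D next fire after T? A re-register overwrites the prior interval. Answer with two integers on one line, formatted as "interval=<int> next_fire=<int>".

Op 1: register job_C */6 -> active={job_C:*/6}
Op 2: register job_A */8 -> active={job_A:*/8, job_C:*/6}
Op 3: unregister job_C -> active={job_A:*/8}
Op 4: register job_C */2 -> active={job_A:*/8, job_C:*/2}
Op 5: register job_A */10 -> active={job_A:*/10, job_C:*/2}
Op 6: unregister job_C -> active={job_A:*/10}
Op 7: register job_D */3 -> active={job_A:*/10, job_D:*/3}
Op 8: register job_B */17 -> active={job_A:*/10, job_B:*/17, job_D:*/3}
Op 9: register job_A */3 -> active={job_A:*/3, job_B:*/17, job_D:*/3}
Op 10: register job_B */2 -> active={job_A:*/3, job_B:*/2, job_D:*/3}
Final interval of job_D = 3
Next fire of job_D after T=284: (284//3+1)*3 = 285

Answer: interval=3 next_fire=285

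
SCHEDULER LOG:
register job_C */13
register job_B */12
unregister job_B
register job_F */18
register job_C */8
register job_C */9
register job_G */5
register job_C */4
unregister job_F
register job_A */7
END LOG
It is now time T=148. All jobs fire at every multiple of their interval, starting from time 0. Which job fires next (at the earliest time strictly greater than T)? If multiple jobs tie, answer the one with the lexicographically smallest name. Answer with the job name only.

Op 1: register job_C */13 -> active={job_C:*/13}
Op 2: register job_B */12 -> active={job_B:*/12, job_C:*/13}
Op 3: unregister job_B -> active={job_C:*/13}
Op 4: register job_F */18 -> active={job_C:*/13, job_F:*/18}
Op 5: register job_C */8 -> active={job_C:*/8, job_F:*/18}
Op 6: register job_C */9 -> active={job_C:*/9, job_F:*/18}
Op 7: register job_G */5 -> active={job_C:*/9, job_F:*/18, job_G:*/5}
Op 8: register job_C */4 -> active={job_C:*/4, job_F:*/18, job_G:*/5}
Op 9: unregister job_F -> active={job_C:*/4, job_G:*/5}
Op 10: register job_A */7 -> active={job_A:*/7, job_C:*/4, job_G:*/5}
  job_A: interval 7, next fire after T=148 is 154
  job_C: interval 4, next fire after T=148 is 152
  job_G: interval 5, next fire after T=148 is 150
Earliest = 150, winner (lex tiebreak) = job_G

Answer: job_G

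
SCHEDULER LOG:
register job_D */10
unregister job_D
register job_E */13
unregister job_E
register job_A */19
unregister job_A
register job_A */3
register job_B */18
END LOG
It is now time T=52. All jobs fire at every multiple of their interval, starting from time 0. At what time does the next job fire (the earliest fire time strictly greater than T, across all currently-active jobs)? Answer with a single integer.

Op 1: register job_D */10 -> active={job_D:*/10}
Op 2: unregister job_D -> active={}
Op 3: register job_E */13 -> active={job_E:*/13}
Op 4: unregister job_E -> active={}
Op 5: register job_A */19 -> active={job_A:*/19}
Op 6: unregister job_A -> active={}
Op 7: register job_A */3 -> active={job_A:*/3}
Op 8: register job_B */18 -> active={job_A:*/3, job_B:*/18}
  job_A: interval 3, next fire after T=52 is 54
  job_B: interval 18, next fire after T=52 is 54
Earliest fire time = 54 (job job_A)

Answer: 54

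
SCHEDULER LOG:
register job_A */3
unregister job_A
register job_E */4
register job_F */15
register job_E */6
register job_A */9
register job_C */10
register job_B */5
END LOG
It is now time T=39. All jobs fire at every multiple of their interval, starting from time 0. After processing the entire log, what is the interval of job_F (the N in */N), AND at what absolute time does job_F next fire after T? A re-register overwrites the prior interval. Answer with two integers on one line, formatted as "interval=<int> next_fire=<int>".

Op 1: register job_A */3 -> active={job_A:*/3}
Op 2: unregister job_A -> active={}
Op 3: register job_E */4 -> active={job_E:*/4}
Op 4: register job_F */15 -> active={job_E:*/4, job_F:*/15}
Op 5: register job_E */6 -> active={job_E:*/6, job_F:*/15}
Op 6: register job_A */9 -> active={job_A:*/9, job_E:*/6, job_F:*/15}
Op 7: register job_C */10 -> active={job_A:*/9, job_C:*/10, job_E:*/6, job_F:*/15}
Op 8: register job_B */5 -> active={job_A:*/9, job_B:*/5, job_C:*/10, job_E:*/6, job_F:*/15}
Final interval of job_F = 15
Next fire of job_F after T=39: (39//15+1)*15 = 45

Answer: interval=15 next_fire=45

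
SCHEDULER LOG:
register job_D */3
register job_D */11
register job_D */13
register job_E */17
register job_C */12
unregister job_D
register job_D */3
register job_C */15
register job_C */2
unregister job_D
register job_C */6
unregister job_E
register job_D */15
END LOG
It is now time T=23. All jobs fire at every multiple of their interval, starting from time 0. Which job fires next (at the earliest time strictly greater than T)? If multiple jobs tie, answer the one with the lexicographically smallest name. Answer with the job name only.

Op 1: register job_D */3 -> active={job_D:*/3}
Op 2: register job_D */11 -> active={job_D:*/11}
Op 3: register job_D */13 -> active={job_D:*/13}
Op 4: register job_E */17 -> active={job_D:*/13, job_E:*/17}
Op 5: register job_C */12 -> active={job_C:*/12, job_D:*/13, job_E:*/17}
Op 6: unregister job_D -> active={job_C:*/12, job_E:*/17}
Op 7: register job_D */3 -> active={job_C:*/12, job_D:*/3, job_E:*/17}
Op 8: register job_C */15 -> active={job_C:*/15, job_D:*/3, job_E:*/17}
Op 9: register job_C */2 -> active={job_C:*/2, job_D:*/3, job_E:*/17}
Op 10: unregister job_D -> active={job_C:*/2, job_E:*/17}
Op 11: register job_C */6 -> active={job_C:*/6, job_E:*/17}
Op 12: unregister job_E -> active={job_C:*/6}
Op 13: register job_D */15 -> active={job_C:*/6, job_D:*/15}
  job_C: interval 6, next fire after T=23 is 24
  job_D: interval 15, next fire after T=23 is 30
Earliest = 24, winner (lex tiebreak) = job_C

Answer: job_C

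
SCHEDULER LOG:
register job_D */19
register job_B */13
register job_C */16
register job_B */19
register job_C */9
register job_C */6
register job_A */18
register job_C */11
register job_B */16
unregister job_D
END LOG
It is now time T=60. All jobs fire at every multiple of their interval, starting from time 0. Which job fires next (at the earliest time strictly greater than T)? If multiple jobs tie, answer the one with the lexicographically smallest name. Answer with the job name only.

Op 1: register job_D */19 -> active={job_D:*/19}
Op 2: register job_B */13 -> active={job_B:*/13, job_D:*/19}
Op 3: register job_C */16 -> active={job_B:*/13, job_C:*/16, job_D:*/19}
Op 4: register job_B */19 -> active={job_B:*/19, job_C:*/16, job_D:*/19}
Op 5: register job_C */9 -> active={job_B:*/19, job_C:*/9, job_D:*/19}
Op 6: register job_C */6 -> active={job_B:*/19, job_C:*/6, job_D:*/19}
Op 7: register job_A */18 -> active={job_A:*/18, job_B:*/19, job_C:*/6, job_D:*/19}
Op 8: register job_C */11 -> active={job_A:*/18, job_B:*/19, job_C:*/11, job_D:*/19}
Op 9: register job_B */16 -> active={job_A:*/18, job_B:*/16, job_C:*/11, job_D:*/19}
Op 10: unregister job_D -> active={job_A:*/18, job_B:*/16, job_C:*/11}
  job_A: interval 18, next fire after T=60 is 72
  job_B: interval 16, next fire after T=60 is 64
  job_C: interval 11, next fire after T=60 is 66
Earliest = 64, winner (lex tiebreak) = job_B

Answer: job_B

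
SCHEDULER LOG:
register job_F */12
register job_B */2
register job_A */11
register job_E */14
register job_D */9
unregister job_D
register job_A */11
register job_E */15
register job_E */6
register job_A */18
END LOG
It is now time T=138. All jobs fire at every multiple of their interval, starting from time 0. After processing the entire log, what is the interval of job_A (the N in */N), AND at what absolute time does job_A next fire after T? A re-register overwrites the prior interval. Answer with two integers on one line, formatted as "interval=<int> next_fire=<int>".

Answer: interval=18 next_fire=144

Derivation:
Op 1: register job_F */12 -> active={job_F:*/12}
Op 2: register job_B */2 -> active={job_B:*/2, job_F:*/12}
Op 3: register job_A */11 -> active={job_A:*/11, job_B:*/2, job_F:*/12}
Op 4: register job_E */14 -> active={job_A:*/11, job_B:*/2, job_E:*/14, job_F:*/12}
Op 5: register job_D */9 -> active={job_A:*/11, job_B:*/2, job_D:*/9, job_E:*/14, job_F:*/12}
Op 6: unregister job_D -> active={job_A:*/11, job_B:*/2, job_E:*/14, job_F:*/12}
Op 7: register job_A */11 -> active={job_A:*/11, job_B:*/2, job_E:*/14, job_F:*/12}
Op 8: register job_E */15 -> active={job_A:*/11, job_B:*/2, job_E:*/15, job_F:*/12}
Op 9: register job_E */6 -> active={job_A:*/11, job_B:*/2, job_E:*/6, job_F:*/12}
Op 10: register job_A */18 -> active={job_A:*/18, job_B:*/2, job_E:*/6, job_F:*/12}
Final interval of job_A = 18
Next fire of job_A after T=138: (138//18+1)*18 = 144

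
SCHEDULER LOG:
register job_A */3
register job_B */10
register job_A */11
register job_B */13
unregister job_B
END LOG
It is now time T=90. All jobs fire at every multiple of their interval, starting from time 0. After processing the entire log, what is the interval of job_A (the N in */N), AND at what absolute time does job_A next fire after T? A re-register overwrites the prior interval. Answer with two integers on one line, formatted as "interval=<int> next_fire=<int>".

Op 1: register job_A */3 -> active={job_A:*/3}
Op 2: register job_B */10 -> active={job_A:*/3, job_B:*/10}
Op 3: register job_A */11 -> active={job_A:*/11, job_B:*/10}
Op 4: register job_B */13 -> active={job_A:*/11, job_B:*/13}
Op 5: unregister job_B -> active={job_A:*/11}
Final interval of job_A = 11
Next fire of job_A after T=90: (90//11+1)*11 = 99

Answer: interval=11 next_fire=99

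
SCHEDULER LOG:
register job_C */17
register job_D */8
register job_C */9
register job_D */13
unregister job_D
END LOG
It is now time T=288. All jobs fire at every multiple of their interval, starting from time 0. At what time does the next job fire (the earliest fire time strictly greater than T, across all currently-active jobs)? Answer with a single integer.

Op 1: register job_C */17 -> active={job_C:*/17}
Op 2: register job_D */8 -> active={job_C:*/17, job_D:*/8}
Op 3: register job_C */9 -> active={job_C:*/9, job_D:*/8}
Op 4: register job_D */13 -> active={job_C:*/9, job_D:*/13}
Op 5: unregister job_D -> active={job_C:*/9}
  job_C: interval 9, next fire after T=288 is 297
Earliest fire time = 297 (job job_C)

Answer: 297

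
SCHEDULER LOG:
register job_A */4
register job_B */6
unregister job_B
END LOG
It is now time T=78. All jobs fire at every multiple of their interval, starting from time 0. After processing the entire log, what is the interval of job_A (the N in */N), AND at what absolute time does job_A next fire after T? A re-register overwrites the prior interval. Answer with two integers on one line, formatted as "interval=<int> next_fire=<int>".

Op 1: register job_A */4 -> active={job_A:*/4}
Op 2: register job_B */6 -> active={job_A:*/4, job_B:*/6}
Op 3: unregister job_B -> active={job_A:*/4}
Final interval of job_A = 4
Next fire of job_A after T=78: (78//4+1)*4 = 80

Answer: interval=4 next_fire=80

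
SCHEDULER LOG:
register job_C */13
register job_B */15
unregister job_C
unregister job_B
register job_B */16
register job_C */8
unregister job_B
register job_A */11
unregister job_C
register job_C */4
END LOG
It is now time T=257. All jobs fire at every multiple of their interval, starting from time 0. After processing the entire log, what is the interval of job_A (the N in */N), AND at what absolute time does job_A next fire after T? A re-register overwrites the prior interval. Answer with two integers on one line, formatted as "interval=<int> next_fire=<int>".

Op 1: register job_C */13 -> active={job_C:*/13}
Op 2: register job_B */15 -> active={job_B:*/15, job_C:*/13}
Op 3: unregister job_C -> active={job_B:*/15}
Op 4: unregister job_B -> active={}
Op 5: register job_B */16 -> active={job_B:*/16}
Op 6: register job_C */8 -> active={job_B:*/16, job_C:*/8}
Op 7: unregister job_B -> active={job_C:*/8}
Op 8: register job_A */11 -> active={job_A:*/11, job_C:*/8}
Op 9: unregister job_C -> active={job_A:*/11}
Op 10: register job_C */4 -> active={job_A:*/11, job_C:*/4}
Final interval of job_A = 11
Next fire of job_A after T=257: (257//11+1)*11 = 264

Answer: interval=11 next_fire=264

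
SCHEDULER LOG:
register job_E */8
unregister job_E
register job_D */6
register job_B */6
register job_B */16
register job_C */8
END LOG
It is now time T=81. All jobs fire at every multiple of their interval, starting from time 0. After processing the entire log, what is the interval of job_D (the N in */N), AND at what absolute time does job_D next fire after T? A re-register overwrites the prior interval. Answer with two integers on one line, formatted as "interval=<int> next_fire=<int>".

Op 1: register job_E */8 -> active={job_E:*/8}
Op 2: unregister job_E -> active={}
Op 3: register job_D */6 -> active={job_D:*/6}
Op 4: register job_B */6 -> active={job_B:*/6, job_D:*/6}
Op 5: register job_B */16 -> active={job_B:*/16, job_D:*/6}
Op 6: register job_C */8 -> active={job_B:*/16, job_C:*/8, job_D:*/6}
Final interval of job_D = 6
Next fire of job_D after T=81: (81//6+1)*6 = 84

Answer: interval=6 next_fire=84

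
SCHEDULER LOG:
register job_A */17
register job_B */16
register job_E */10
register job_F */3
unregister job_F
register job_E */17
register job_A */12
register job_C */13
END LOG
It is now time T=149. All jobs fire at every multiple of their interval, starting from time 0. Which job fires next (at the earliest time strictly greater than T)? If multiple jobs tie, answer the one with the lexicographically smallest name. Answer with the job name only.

Op 1: register job_A */17 -> active={job_A:*/17}
Op 2: register job_B */16 -> active={job_A:*/17, job_B:*/16}
Op 3: register job_E */10 -> active={job_A:*/17, job_B:*/16, job_E:*/10}
Op 4: register job_F */3 -> active={job_A:*/17, job_B:*/16, job_E:*/10, job_F:*/3}
Op 5: unregister job_F -> active={job_A:*/17, job_B:*/16, job_E:*/10}
Op 6: register job_E */17 -> active={job_A:*/17, job_B:*/16, job_E:*/17}
Op 7: register job_A */12 -> active={job_A:*/12, job_B:*/16, job_E:*/17}
Op 8: register job_C */13 -> active={job_A:*/12, job_B:*/16, job_C:*/13, job_E:*/17}
  job_A: interval 12, next fire after T=149 is 156
  job_B: interval 16, next fire after T=149 is 160
  job_C: interval 13, next fire after T=149 is 156
  job_E: interval 17, next fire after T=149 is 153
Earliest = 153, winner (lex tiebreak) = job_E

Answer: job_E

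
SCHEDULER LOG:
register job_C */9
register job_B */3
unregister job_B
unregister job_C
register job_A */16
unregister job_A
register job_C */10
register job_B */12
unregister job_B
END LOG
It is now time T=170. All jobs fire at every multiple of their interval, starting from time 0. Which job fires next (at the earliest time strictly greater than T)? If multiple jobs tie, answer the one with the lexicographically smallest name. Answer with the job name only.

Answer: job_C

Derivation:
Op 1: register job_C */9 -> active={job_C:*/9}
Op 2: register job_B */3 -> active={job_B:*/3, job_C:*/9}
Op 3: unregister job_B -> active={job_C:*/9}
Op 4: unregister job_C -> active={}
Op 5: register job_A */16 -> active={job_A:*/16}
Op 6: unregister job_A -> active={}
Op 7: register job_C */10 -> active={job_C:*/10}
Op 8: register job_B */12 -> active={job_B:*/12, job_C:*/10}
Op 9: unregister job_B -> active={job_C:*/10}
  job_C: interval 10, next fire after T=170 is 180
Earliest = 180, winner (lex tiebreak) = job_C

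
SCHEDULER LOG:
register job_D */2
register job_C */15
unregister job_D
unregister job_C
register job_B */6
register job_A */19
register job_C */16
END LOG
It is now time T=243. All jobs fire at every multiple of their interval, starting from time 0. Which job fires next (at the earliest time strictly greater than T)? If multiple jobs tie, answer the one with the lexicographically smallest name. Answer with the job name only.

Op 1: register job_D */2 -> active={job_D:*/2}
Op 2: register job_C */15 -> active={job_C:*/15, job_D:*/2}
Op 3: unregister job_D -> active={job_C:*/15}
Op 4: unregister job_C -> active={}
Op 5: register job_B */6 -> active={job_B:*/6}
Op 6: register job_A */19 -> active={job_A:*/19, job_B:*/6}
Op 7: register job_C */16 -> active={job_A:*/19, job_B:*/6, job_C:*/16}
  job_A: interval 19, next fire after T=243 is 247
  job_B: interval 6, next fire after T=243 is 246
  job_C: interval 16, next fire after T=243 is 256
Earliest = 246, winner (lex tiebreak) = job_B

Answer: job_B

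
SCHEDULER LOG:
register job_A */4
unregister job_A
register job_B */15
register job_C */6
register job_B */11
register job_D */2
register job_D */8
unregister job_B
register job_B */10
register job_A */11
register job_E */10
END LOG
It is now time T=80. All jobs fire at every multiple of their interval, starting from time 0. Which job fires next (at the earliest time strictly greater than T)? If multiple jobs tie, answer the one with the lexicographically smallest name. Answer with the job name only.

Answer: job_C

Derivation:
Op 1: register job_A */4 -> active={job_A:*/4}
Op 2: unregister job_A -> active={}
Op 3: register job_B */15 -> active={job_B:*/15}
Op 4: register job_C */6 -> active={job_B:*/15, job_C:*/6}
Op 5: register job_B */11 -> active={job_B:*/11, job_C:*/6}
Op 6: register job_D */2 -> active={job_B:*/11, job_C:*/6, job_D:*/2}
Op 7: register job_D */8 -> active={job_B:*/11, job_C:*/6, job_D:*/8}
Op 8: unregister job_B -> active={job_C:*/6, job_D:*/8}
Op 9: register job_B */10 -> active={job_B:*/10, job_C:*/6, job_D:*/8}
Op 10: register job_A */11 -> active={job_A:*/11, job_B:*/10, job_C:*/6, job_D:*/8}
Op 11: register job_E */10 -> active={job_A:*/11, job_B:*/10, job_C:*/6, job_D:*/8, job_E:*/10}
  job_A: interval 11, next fire after T=80 is 88
  job_B: interval 10, next fire after T=80 is 90
  job_C: interval 6, next fire after T=80 is 84
  job_D: interval 8, next fire after T=80 is 88
  job_E: interval 10, next fire after T=80 is 90
Earliest = 84, winner (lex tiebreak) = job_C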